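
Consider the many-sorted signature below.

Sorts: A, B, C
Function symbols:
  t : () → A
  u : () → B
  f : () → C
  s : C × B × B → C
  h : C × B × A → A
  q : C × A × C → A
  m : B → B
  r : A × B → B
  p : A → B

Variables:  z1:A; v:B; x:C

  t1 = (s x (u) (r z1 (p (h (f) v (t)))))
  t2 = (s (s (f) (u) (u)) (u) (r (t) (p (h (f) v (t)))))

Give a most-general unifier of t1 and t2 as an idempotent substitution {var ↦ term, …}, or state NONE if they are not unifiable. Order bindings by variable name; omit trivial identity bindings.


{x ↦ (s (f) (u) (u)), z1 ↦ (t)}


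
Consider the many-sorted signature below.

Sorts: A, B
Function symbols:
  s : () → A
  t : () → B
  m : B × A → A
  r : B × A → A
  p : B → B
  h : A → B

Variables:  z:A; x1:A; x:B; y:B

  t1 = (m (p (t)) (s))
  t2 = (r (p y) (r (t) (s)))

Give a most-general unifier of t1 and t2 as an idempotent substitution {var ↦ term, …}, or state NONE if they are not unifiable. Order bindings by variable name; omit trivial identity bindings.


NONE (not unifiable)

head clash or occurs-check failure — not unifiable


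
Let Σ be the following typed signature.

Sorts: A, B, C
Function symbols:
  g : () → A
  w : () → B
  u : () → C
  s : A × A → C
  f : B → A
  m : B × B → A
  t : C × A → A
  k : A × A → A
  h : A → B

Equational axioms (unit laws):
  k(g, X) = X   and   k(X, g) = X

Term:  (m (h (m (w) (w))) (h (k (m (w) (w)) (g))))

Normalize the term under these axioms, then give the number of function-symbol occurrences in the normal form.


1. (m (h (m (w) (w))) (h (k (m (w) (w)) (g))))  →  (m (h (m (w) (w))) (h (m (w) (w))))
normal form: (m (h (m (w) (w))) (h (m (w) (w))))

size = 9


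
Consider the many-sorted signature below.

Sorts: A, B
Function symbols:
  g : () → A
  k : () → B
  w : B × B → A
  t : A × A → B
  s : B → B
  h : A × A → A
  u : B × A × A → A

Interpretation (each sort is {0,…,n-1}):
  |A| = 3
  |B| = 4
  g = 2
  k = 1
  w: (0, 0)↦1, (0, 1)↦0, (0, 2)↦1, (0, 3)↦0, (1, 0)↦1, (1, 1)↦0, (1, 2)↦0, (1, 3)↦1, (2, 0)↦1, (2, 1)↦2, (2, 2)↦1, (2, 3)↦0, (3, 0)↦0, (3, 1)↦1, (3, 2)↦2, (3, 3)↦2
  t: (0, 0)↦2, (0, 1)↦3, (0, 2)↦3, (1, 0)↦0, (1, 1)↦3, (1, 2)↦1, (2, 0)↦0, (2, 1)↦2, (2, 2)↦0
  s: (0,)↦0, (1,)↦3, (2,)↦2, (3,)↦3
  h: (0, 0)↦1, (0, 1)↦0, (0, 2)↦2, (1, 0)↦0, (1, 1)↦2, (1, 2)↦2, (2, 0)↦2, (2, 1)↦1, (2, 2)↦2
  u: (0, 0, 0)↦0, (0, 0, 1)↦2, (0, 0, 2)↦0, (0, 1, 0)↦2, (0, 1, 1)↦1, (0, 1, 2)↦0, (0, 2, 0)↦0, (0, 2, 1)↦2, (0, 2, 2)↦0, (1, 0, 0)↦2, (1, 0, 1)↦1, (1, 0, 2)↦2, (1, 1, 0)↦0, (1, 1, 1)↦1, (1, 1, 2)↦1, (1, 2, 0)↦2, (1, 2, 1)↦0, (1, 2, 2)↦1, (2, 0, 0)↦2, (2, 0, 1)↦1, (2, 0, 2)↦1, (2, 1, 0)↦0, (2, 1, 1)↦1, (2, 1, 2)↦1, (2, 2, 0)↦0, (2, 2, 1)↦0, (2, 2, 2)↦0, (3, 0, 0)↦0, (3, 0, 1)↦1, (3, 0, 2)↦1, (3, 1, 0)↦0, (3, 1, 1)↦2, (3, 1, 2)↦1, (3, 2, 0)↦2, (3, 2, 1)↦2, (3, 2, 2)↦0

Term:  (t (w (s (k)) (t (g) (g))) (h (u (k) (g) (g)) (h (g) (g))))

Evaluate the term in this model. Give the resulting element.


value = 3

  k = 1
  (s (k)) = s(1,) = 3
  g = 2
  g = 2
  (t (g) (g)) = t(2, 2) = 0
  (w (s (k)) (t (g) (g))) = w(3, 0) = 0
  k = 1
  g = 2
  g = 2
  (u (k) (g) (g)) = u(1, 2, 2) = 1
  g = 2
  g = 2
  (h (g) (g)) = h(2, 2) = 2
  (h (u (k) (g) (g)) (h (g) (g))) = h(1, 2) = 2
  (t (w (s (k)) (t (g) (g))) (h (u (k) (g) (g)) (h (g) (g)))) = t(0, 2) = 3


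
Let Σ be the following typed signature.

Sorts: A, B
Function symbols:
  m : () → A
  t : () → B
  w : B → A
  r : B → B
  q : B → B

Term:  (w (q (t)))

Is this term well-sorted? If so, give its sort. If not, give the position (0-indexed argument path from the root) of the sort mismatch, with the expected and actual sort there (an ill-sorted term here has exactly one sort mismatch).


    (t) : B
  (q (t)) : B
(w (q (t))) : A

well-sorted; sort = A


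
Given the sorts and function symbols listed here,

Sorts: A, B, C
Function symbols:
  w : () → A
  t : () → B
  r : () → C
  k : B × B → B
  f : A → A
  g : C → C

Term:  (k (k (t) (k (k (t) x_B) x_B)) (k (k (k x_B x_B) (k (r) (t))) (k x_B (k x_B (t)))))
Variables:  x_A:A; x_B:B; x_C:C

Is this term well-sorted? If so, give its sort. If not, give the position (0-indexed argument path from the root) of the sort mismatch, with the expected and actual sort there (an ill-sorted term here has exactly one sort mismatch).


    (t) : B
        (t) : B
        x_B : B
      (k (t) x_B) : B
      x_B : B
    (k (k (t) x_B) x_B) : B
  (k (t) (k (k (t) x_B) x_B)) : B
        x_B : B
        x_B : B
      (k x_B x_B) : B
        (r) : C
        (t) : B
      (k (r) (t)) : ✗ arg 0 at [1, 0, 1, 0] has sort C, expected B
      x_B : B
        x_B : B
        (t) : B
      (k x_B (t)) : B
    (k x_B (k x_B (t))) : B

ill-sorted at position [1, 0, 1, 0]: expected B, got C


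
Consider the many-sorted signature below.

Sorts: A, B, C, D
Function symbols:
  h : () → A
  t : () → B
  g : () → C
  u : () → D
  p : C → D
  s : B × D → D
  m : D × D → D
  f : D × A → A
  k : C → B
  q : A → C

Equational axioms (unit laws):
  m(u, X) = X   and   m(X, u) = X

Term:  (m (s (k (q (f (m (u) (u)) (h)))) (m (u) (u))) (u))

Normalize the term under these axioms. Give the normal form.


1. (m (s (k (q (f (m (u) (u)) (h)))) (m (u) (u))) (u))  →  (s (k (q (f (m (u) (u)) (h)))) (m (u) (u)))
2. (s (k (q (f (m (u) (u)) (h)))) (m (u) (u)))  →  (s (k (q (f (u) (h)))) (m (u) (u)))
3. (s (k (q (f (u) (h)))) (m (u) (u)))  →  (s (k (q (f (u) (h)))) (u))

normal form = (s (k (q (f (u) (h)))) (u))


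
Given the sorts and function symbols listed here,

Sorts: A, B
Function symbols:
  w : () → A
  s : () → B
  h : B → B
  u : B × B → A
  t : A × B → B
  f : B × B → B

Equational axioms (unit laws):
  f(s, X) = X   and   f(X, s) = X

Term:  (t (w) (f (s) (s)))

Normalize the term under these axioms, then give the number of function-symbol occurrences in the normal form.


size = 3

1. (t (w) (f (s) (s)))  →  (t (w) (s))
normal form: (t (w) (s))


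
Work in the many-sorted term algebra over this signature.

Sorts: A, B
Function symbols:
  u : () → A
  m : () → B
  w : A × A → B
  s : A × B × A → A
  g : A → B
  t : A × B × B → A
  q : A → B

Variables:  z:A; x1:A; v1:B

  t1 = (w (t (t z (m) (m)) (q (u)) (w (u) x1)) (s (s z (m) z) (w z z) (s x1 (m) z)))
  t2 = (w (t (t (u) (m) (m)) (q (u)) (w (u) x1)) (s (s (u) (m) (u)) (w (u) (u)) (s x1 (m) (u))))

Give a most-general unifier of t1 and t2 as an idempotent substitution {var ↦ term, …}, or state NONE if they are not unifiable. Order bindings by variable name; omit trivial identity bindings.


{z ↦ (u)}


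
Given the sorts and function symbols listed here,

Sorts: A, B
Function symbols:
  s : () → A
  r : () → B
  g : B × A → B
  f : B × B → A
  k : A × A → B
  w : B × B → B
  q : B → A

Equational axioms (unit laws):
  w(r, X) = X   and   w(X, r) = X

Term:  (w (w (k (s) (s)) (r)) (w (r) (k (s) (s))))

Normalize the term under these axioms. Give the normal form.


1. (w (w (k (s) (s)) (r)) (w (r) (k (s) (s))))  →  (w (k (s) (s)) (w (r) (k (s) (s))))
2. (w (k (s) (s)) (w (r) (k (s) (s))))  →  (w (k (s) (s)) (k (s) (s)))

normal form = (w (k (s) (s)) (k (s) (s)))


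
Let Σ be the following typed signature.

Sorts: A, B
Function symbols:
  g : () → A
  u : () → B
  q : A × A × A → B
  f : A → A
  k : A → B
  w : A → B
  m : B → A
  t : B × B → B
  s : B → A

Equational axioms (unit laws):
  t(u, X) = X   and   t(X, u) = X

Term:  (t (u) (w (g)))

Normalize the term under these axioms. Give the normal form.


1. (t (u) (w (g)))  →  (w (g))

normal form = (w (g))


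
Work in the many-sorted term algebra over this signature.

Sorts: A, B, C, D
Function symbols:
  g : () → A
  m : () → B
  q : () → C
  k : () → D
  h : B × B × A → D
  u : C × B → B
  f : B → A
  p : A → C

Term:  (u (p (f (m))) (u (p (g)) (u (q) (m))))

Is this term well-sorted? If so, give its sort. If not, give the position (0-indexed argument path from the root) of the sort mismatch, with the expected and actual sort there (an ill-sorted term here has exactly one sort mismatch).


      (m) : B
    (f (m)) : A
  (p (f (m))) : C
      (g) : A
    (p (g)) : C
      (q) : C
      (m) : B
    (u (q) (m)) : B
  (u (p (g)) (u (q) (m))) : B
(u (p (f (m))) (u (p (g)) (u (q) (m)))) : B

well-sorted; sort = B


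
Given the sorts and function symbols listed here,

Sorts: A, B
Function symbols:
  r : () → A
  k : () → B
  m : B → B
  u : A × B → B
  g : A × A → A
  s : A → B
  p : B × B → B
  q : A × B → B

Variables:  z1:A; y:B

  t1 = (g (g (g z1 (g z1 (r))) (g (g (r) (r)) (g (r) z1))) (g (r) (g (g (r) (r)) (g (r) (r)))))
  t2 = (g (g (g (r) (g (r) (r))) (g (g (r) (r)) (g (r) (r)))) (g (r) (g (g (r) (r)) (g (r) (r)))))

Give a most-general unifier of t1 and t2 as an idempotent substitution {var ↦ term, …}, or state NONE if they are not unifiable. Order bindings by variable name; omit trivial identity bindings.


{z1 ↦ (r)}


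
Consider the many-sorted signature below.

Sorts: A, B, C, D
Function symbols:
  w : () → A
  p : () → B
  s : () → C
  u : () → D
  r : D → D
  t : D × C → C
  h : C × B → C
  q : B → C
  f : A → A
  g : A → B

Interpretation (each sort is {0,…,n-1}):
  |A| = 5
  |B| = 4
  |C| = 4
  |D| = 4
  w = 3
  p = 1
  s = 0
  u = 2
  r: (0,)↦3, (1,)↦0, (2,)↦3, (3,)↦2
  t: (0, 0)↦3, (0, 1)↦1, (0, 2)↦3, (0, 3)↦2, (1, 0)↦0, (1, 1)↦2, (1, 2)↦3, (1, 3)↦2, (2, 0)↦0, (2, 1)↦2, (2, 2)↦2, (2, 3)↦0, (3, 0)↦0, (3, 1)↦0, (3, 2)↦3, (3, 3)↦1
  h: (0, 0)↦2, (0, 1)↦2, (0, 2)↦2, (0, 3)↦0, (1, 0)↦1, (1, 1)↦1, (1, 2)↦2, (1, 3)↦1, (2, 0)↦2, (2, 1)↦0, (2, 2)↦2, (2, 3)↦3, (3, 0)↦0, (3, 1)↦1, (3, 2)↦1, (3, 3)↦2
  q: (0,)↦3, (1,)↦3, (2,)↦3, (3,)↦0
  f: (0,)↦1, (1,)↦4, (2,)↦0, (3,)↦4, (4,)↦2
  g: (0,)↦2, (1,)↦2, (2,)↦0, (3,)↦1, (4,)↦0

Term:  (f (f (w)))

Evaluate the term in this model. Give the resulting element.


value = 2

  w = 3
  (f (w)) = f(3,) = 4
  (f (f (w))) = f(4,) = 2


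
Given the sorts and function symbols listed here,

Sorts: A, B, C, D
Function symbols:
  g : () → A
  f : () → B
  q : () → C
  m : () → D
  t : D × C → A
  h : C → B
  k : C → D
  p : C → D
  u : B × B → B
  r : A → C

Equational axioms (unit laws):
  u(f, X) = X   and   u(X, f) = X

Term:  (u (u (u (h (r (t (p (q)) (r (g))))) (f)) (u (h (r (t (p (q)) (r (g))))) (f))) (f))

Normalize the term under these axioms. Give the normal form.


normal form = (u (h (r (t (p (q)) (r (g))))) (h (r (t (p (q)) (r (g))))))

1. (u (u (u (h (r (t (p (q)) (r (g))))) (f)) (u (h (r (t (p (q)) (r (g))))) (f))) (f))  →  (u (u (h (r (t (p (q)) (r (g))))) (f)) (u (h (r (t (p (q)) (r (g))))) (f)))
2. (u (u (h (r (t (p (q)) (r (g))))) (f)) (u (h (r (t (p (q)) (r (g))))) (f)))  →  (u (h (r (t (p (q)) (r (g))))) (u (h (r (t (p (q)) (r (g))))) (f)))
3. (u (h (r (t (p (q)) (r (g))))) (u (h (r (t (p (q)) (r (g))))) (f)))  →  (u (h (r (t (p (q)) (r (g))))) (h (r (t (p (q)) (r (g))))))


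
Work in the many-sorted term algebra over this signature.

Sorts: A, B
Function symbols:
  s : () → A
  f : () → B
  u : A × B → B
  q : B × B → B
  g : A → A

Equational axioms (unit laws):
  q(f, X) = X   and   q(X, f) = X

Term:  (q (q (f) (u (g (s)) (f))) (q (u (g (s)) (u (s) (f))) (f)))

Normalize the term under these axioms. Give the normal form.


normal form = (q (u (g (s)) (f)) (u (g (s)) (u (s) (f))))

1. (q (q (f) (u (g (s)) (f))) (q (u (g (s)) (u (s) (f))) (f)))  →  (q (u (g (s)) (f)) (q (u (g (s)) (u (s) (f))) (f)))
2. (q (u (g (s)) (f)) (q (u (g (s)) (u (s) (f))) (f)))  →  (q (u (g (s)) (f)) (u (g (s)) (u (s) (f))))


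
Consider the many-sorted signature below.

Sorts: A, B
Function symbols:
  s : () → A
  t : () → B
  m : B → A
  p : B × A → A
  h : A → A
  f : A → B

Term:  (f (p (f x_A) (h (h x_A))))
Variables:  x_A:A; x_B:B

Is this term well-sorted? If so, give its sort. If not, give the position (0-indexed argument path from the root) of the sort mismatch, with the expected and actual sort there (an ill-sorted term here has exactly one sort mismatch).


well-sorted; sort = B

      x_A : A
    (f x_A) : B
        x_A : A
      (h x_A) : A
    (h (h x_A)) : A
  (p (f x_A) (h (h x_A))) : A
(f (p (f x_A) (h (h x_A)))) : B


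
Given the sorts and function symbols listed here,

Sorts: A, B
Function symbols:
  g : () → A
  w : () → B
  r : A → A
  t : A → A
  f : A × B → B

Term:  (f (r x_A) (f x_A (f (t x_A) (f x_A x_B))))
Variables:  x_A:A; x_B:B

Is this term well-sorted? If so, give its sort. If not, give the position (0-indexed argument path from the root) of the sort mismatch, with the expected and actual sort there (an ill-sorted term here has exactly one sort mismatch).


    x_A : A
  (r x_A) : A
    x_A : A
        x_A : A
      (t x_A) : A
        x_A : A
        x_B : B
      (f x_A x_B) : B
    (f (t x_A) (f x_A x_B)) : B
  (f x_A (f (t x_A) (f x_A x_B))) : B
(f (r x_A) (f x_A (f (t x_A) (f x_A x_B)))) : B

well-sorted; sort = B


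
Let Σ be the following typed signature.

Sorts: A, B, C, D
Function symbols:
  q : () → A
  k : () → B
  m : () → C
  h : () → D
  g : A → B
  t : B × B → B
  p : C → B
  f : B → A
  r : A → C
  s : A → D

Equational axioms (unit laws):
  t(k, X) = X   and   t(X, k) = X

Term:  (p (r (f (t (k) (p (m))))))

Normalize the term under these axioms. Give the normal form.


normal form = (p (r (f (p (m)))))

1. (p (r (f (t (k) (p (m))))))  →  (p (r (f (p (m)))))


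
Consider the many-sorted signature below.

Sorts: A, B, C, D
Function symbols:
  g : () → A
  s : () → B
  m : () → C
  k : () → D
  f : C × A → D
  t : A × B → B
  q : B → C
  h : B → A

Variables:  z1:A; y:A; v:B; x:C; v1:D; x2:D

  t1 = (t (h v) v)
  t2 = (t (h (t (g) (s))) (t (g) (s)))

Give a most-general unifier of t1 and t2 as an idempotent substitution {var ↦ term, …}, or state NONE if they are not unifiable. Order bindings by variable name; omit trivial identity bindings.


{v ↦ (t (g) (s))}


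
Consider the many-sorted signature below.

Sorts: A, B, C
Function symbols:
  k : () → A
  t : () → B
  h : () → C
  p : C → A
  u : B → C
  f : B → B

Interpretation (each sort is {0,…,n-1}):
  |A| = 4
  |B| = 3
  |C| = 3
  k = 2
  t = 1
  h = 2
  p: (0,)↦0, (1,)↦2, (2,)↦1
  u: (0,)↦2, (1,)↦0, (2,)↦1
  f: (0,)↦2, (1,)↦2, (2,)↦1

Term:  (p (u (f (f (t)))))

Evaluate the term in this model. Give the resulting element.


  t = 1
  (f (t)) = f(1,) = 2
  (f (f (t))) = f(2,) = 1
  (u (f (f (t)))) = u(1,) = 0
  (p (u (f (f (t))))) = p(0,) = 0

value = 0


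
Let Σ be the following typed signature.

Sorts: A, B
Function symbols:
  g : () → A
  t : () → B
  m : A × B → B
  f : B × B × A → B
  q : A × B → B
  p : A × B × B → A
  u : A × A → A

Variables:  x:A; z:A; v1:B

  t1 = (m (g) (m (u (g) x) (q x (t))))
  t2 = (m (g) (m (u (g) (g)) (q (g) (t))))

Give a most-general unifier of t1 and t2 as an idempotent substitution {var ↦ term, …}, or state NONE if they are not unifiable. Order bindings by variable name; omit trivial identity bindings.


{x ↦ (g)}


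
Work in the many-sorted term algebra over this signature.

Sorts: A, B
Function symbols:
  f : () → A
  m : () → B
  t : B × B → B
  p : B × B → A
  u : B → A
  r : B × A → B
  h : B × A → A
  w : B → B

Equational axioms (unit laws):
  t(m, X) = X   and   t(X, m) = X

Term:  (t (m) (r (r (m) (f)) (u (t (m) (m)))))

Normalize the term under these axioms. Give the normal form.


normal form = (r (r (m) (f)) (u (m)))

1. (t (m) (r (r (m) (f)) (u (t (m) (m)))))  →  (r (r (m) (f)) (u (t (m) (m))))
2. (r (r (m) (f)) (u (t (m) (m))))  →  (r (r (m) (f)) (u (m)))


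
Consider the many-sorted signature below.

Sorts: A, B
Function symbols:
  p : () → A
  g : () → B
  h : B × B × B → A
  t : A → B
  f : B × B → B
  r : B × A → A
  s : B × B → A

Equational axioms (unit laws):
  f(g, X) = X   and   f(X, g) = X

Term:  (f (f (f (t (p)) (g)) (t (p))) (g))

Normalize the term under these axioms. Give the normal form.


1. (f (f (f (t (p)) (g)) (t (p))) (g))  →  (f (f (t (p)) (g)) (t (p)))
2. (f (f (t (p)) (g)) (t (p)))  →  (f (t (p)) (t (p)))

normal form = (f (t (p)) (t (p)))


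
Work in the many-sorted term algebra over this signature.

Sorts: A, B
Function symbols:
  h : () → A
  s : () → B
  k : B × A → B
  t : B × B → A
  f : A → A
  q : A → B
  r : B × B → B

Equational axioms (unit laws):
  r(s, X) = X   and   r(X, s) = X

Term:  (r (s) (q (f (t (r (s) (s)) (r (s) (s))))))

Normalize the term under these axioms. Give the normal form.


normal form = (q (f (t (s) (s))))

1. (r (s) (q (f (t (r (s) (s)) (r (s) (s))))))  →  (q (f (t (r (s) (s)) (r (s) (s)))))
2. (q (f (t (r (s) (s)) (r (s) (s)))))  →  (q (f (t (s) (r (s) (s)))))
3. (q (f (t (s) (r (s) (s)))))  →  (q (f (t (s) (s))))


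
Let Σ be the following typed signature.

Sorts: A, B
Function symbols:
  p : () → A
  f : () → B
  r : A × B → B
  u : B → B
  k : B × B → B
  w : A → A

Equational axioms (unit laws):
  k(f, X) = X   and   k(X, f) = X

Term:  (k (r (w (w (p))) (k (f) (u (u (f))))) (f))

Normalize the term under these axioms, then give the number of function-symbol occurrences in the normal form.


1. (k (r (w (w (p))) (k (f) (u (u (f))))) (f))  →  (r (w (w (p))) (k (f) (u (u (f)))))
2. (r (w (w (p))) (k (f) (u (u (f)))))  →  (r (w (w (p))) (u (u (f))))
normal form: (r (w (w (p))) (u (u (f))))

size = 7


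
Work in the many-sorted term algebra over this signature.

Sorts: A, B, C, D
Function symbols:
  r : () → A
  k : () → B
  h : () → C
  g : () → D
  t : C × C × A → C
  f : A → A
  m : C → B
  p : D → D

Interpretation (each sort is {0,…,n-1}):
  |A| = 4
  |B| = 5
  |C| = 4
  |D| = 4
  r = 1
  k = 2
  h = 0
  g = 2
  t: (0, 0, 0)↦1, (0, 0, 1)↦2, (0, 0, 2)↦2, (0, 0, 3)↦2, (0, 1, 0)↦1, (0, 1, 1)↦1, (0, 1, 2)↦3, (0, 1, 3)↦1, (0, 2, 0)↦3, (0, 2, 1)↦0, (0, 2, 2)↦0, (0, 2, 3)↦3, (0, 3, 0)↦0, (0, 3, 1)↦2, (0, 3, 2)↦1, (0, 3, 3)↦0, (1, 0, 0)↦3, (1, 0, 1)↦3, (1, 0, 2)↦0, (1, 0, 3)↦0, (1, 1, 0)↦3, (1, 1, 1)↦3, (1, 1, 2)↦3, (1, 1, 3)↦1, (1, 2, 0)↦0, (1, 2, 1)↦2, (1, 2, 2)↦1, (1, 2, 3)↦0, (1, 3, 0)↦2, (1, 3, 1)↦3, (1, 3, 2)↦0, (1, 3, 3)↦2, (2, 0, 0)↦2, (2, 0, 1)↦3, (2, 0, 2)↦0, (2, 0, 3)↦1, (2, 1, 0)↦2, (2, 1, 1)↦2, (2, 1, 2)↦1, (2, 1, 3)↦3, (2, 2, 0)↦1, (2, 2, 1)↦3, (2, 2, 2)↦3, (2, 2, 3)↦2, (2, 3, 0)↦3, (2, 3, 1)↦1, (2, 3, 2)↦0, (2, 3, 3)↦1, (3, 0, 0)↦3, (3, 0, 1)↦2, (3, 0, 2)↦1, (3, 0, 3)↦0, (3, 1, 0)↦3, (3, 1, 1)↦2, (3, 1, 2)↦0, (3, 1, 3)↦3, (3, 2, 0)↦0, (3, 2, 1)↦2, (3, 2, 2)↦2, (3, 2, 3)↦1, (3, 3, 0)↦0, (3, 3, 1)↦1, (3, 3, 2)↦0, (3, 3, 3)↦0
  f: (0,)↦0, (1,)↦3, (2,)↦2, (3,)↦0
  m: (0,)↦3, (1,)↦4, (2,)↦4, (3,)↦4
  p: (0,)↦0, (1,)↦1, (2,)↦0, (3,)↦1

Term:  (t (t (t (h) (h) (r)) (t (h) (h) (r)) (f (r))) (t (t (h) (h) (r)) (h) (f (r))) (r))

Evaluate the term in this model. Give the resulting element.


  h = 0
  h = 0
  r = 1
  (t (h) (h) (r)) = t(0, 0, 1) = 2
  h = 0
  h = 0
  r = 1
  (t (h) (h) (r)) = t(0, 0, 1) = 2
  r = 1
  (f (r)) = f(1,) = 3
  (t (t (h) (h) (r)) (t (h) (h) (r)) (f (r))) = t(2, 2, 3) = 2
  h = 0
  h = 0
  r = 1
  (t (h) (h) (r)) = t(0, 0, 1) = 2
  h = 0
  r = 1
  (f (r)) = f(1,) = 3
  (t (t (h) (h) (r)) (h) (f (r))) = t(2, 0, 3) = 1
  r = 1
  (t (t (t (h) (h) (r)) (t (h) (h) (r)) (f (r))) (t (t (h) (h) (r)) (h) (f (r))) (r)) = t(2, 1, 1) = 2

value = 2


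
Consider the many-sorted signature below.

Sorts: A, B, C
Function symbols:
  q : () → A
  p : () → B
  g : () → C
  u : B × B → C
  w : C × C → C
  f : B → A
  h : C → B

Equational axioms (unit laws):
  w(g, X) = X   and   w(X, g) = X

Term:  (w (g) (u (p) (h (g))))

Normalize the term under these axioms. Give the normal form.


normal form = (u (p) (h (g)))

1. (w (g) (u (p) (h (g))))  →  (u (p) (h (g)))


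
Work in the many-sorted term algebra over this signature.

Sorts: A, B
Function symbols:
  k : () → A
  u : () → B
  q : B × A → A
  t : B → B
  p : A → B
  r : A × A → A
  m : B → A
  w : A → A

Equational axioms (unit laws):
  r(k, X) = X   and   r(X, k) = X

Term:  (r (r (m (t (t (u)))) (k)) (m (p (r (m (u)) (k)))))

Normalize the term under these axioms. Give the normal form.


normal form = (r (m (t (t (u)))) (m (p (m (u)))))

1. (r (r (m (t (t (u)))) (k)) (m (p (r (m (u)) (k)))))  →  (r (m (t (t (u)))) (m (p (r (m (u)) (k)))))
2. (r (m (t (t (u)))) (m (p (r (m (u)) (k)))))  →  (r (m (t (t (u)))) (m (p (m (u)))))


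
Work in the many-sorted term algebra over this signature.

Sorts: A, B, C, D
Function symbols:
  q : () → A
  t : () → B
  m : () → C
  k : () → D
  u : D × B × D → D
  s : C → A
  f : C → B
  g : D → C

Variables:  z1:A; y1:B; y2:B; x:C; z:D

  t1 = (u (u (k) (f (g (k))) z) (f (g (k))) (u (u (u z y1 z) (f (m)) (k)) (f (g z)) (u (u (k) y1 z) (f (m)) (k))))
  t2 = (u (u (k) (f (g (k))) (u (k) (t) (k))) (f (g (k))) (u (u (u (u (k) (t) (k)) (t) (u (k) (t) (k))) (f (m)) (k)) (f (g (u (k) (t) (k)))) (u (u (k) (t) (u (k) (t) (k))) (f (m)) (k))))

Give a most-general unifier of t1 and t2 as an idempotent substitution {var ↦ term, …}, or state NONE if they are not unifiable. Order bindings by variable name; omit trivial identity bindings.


{y1 ↦ (t), z ↦ (u (k) (t) (k))}


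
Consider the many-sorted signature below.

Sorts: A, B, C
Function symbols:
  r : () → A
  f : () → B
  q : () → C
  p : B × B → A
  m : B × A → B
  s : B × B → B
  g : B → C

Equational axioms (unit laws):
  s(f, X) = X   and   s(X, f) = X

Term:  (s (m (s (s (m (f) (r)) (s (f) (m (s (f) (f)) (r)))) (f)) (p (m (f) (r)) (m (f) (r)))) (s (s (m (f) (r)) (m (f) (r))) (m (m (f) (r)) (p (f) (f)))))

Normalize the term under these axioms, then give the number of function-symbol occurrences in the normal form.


size = 31

1. (s (m (s (s (m (f) (r)) (s (f) (m (s (f) (f)) (r)))) (f)) (p (m (f) (r)) (m (f) (r)))) (s (s (m (f) (r)) (m (f) (r))) (m (m (f) (r)) (p (f) (f)))))  →  (s (m (s (m (f) (r)) (s (f) (m (s (f) (f)) (r)))) (p (m (f) (r)) (m (f) (r)))) (s (s (m (f) (r)) (m (f) (r))) (m (m (f) (r)) (p (f) (f)))))
2. (s (m (s (m (f) (r)) (s (f) (m (s (f) (f)) (r)))) (p (m (f) (r)) (m (f) (r)))) (s (s (m (f) (r)) (m (f) (r))) (m (m (f) (r)) (p (f) (f)))))  →  (s (m (s (m (f) (r)) (m (s (f) (f)) (r))) (p (m (f) (r)) (m (f) (r)))) (s (s (m (f) (r)) (m (f) (r))) (m (m (f) (r)) (p (f) (f)))))
3. (s (m (s (m (f) (r)) (m (s (f) (f)) (r))) (p (m (f) (r)) (m (f) (r)))) (s (s (m (f) (r)) (m (f) (r))) (m (m (f) (r)) (p (f) (f)))))  →  (s (m (s (m (f) (r)) (m (f) (r))) (p (m (f) (r)) (m (f) (r)))) (s (s (m (f) (r)) (m (f) (r))) (m (m (f) (r)) (p (f) (f)))))
normal form: (s (m (s (m (f) (r)) (m (f) (r))) (p (m (f) (r)) (m (f) (r)))) (s (s (m (f) (r)) (m (f) (r))) (m (m (f) (r)) (p (f) (f)))))


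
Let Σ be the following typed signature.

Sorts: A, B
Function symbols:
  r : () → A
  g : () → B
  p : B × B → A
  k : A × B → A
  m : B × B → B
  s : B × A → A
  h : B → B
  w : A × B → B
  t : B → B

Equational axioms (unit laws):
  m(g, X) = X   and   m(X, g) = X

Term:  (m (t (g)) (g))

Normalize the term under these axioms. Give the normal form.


1. (m (t (g)) (g))  →  (t (g))

normal form = (t (g))


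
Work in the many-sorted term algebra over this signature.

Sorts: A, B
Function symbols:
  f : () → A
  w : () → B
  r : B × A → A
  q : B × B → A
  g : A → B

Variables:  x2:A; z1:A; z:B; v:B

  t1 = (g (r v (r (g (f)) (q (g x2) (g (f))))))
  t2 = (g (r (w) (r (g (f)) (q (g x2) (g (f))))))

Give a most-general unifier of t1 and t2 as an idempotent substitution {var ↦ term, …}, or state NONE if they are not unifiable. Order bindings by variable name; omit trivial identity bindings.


{v ↦ (w)}


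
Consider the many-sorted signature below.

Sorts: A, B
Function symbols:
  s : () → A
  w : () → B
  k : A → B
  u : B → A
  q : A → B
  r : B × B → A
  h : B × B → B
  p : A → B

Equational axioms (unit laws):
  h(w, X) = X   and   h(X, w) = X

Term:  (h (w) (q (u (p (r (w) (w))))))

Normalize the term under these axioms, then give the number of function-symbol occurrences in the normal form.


1. (h (w) (q (u (p (r (w) (w))))))  →  (q (u (p (r (w) (w)))))
normal form: (q (u (p (r (w) (w)))))

size = 6


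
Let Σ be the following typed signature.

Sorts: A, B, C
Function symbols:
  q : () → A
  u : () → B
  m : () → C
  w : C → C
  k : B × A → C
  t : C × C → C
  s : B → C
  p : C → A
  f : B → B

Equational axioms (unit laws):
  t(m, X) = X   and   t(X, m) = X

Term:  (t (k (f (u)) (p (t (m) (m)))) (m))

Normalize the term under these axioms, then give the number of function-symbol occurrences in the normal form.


1. (t (k (f (u)) (p (t (m) (m)))) (m))  →  (k (f (u)) (p (t (m) (m))))
2. (k (f (u)) (p (t (m) (m))))  →  (k (f (u)) (p (m)))
normal form: (k (f (u)) (p (m)))

size = 5


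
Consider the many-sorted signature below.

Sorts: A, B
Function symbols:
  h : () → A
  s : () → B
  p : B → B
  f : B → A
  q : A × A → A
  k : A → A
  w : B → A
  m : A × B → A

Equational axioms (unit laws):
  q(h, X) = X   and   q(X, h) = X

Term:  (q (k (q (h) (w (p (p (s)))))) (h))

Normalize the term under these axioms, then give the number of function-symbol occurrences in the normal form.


1. (q (k (q (h) (w (p (p (s)))))) (h))  →  (k (q (h) (w (p (p (s))))))
2. (k (q (h) (w (p (p (s))))))  →  (k (w (p (p (s)))))
normal form: (k (w (p (p (s)))))

size = 5


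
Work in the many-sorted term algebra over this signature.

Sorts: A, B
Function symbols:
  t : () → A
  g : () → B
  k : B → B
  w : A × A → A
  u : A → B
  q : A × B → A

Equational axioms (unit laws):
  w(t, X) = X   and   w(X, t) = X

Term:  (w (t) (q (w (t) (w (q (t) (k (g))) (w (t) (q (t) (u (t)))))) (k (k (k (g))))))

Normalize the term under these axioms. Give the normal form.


1. (w (t) (q (w (t) (w (q (t) (k (g))) (w (t) (q (t) (u (t)))))) (k (k (k (g))))))  →  (q (w (t) (w (q (t) (k (g))) (w (t) (q (t) (u (t)))))) (k (k (k (g)))))
2. (q (w (t) (w (q (t) (k (g))) (w (t) (q (t) (u (t)))))) (k (k (k (g)))))  →  (q (w (q (t) (k (g))) (w (t) (q (t) (u (t))))) (k (k (k (g)))))
3. (q (w (q (t) (k (g))) (w (t) (q (t) (u (t))))) (k (k (k (g)))))  →  (q (w (q (t) (k (g))) (q (t) (u (t)))) (k (k (k (g)))))

normal form = (q (w (q (t) (k (g))) (q (t) (u (t)))) (k (k (k (g)))))


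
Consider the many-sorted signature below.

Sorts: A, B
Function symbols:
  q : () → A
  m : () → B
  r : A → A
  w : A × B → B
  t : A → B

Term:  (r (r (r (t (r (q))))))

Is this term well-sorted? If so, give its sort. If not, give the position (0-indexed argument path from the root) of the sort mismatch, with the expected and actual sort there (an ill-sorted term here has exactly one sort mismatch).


ill-sorted at position [0, 0, 0]: expected A, got B

          (q) : A
        (r (q)) : A
      (t (r (q))) : B
    (r (t (r (q)))) : ✗ arg 0 at [0, 0, 0] has sort B, expected A


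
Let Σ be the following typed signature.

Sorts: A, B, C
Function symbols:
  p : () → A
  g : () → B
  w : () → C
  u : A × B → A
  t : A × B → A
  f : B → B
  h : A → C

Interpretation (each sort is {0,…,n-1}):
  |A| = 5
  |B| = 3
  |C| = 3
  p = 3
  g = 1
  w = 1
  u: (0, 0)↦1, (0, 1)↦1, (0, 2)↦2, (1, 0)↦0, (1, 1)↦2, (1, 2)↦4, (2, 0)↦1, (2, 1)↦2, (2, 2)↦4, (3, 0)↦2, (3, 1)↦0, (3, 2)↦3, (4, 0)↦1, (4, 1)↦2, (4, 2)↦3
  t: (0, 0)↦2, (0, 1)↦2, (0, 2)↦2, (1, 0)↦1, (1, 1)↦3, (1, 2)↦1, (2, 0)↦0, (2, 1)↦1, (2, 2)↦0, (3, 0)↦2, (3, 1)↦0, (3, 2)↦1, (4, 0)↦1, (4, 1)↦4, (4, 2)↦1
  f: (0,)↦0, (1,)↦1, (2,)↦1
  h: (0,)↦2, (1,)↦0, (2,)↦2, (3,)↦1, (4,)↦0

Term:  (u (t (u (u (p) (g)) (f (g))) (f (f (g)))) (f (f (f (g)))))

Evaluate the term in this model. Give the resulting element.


value = 0

  p = 3
  g = 1
  (u (p) (g)) = u(3, 1) = 0
  g = 1
  (f (g)) = f(1,) = 1
  (u (u (p) (g)) (f (g))) = u(0, 1) = 1
  g = 1
  (f (g)) = f(1,) = 1
  (f (f (g))) = f(1,) = 1
  (t (u (u (p) (g)) (f (g))) (f (f (g)))) = t(1, 1) = 3
  g = 1
  (f (g)) = f(1,) = 1
  (f (f (g))) = f(1,) = 1
  (f (f (f (g)))) = f(1,) = 1
  (u (t (u (u (p) (g)) (f (g))) (f (f (g)))) (f (f (f (g))))) = u(3, 1) = 0


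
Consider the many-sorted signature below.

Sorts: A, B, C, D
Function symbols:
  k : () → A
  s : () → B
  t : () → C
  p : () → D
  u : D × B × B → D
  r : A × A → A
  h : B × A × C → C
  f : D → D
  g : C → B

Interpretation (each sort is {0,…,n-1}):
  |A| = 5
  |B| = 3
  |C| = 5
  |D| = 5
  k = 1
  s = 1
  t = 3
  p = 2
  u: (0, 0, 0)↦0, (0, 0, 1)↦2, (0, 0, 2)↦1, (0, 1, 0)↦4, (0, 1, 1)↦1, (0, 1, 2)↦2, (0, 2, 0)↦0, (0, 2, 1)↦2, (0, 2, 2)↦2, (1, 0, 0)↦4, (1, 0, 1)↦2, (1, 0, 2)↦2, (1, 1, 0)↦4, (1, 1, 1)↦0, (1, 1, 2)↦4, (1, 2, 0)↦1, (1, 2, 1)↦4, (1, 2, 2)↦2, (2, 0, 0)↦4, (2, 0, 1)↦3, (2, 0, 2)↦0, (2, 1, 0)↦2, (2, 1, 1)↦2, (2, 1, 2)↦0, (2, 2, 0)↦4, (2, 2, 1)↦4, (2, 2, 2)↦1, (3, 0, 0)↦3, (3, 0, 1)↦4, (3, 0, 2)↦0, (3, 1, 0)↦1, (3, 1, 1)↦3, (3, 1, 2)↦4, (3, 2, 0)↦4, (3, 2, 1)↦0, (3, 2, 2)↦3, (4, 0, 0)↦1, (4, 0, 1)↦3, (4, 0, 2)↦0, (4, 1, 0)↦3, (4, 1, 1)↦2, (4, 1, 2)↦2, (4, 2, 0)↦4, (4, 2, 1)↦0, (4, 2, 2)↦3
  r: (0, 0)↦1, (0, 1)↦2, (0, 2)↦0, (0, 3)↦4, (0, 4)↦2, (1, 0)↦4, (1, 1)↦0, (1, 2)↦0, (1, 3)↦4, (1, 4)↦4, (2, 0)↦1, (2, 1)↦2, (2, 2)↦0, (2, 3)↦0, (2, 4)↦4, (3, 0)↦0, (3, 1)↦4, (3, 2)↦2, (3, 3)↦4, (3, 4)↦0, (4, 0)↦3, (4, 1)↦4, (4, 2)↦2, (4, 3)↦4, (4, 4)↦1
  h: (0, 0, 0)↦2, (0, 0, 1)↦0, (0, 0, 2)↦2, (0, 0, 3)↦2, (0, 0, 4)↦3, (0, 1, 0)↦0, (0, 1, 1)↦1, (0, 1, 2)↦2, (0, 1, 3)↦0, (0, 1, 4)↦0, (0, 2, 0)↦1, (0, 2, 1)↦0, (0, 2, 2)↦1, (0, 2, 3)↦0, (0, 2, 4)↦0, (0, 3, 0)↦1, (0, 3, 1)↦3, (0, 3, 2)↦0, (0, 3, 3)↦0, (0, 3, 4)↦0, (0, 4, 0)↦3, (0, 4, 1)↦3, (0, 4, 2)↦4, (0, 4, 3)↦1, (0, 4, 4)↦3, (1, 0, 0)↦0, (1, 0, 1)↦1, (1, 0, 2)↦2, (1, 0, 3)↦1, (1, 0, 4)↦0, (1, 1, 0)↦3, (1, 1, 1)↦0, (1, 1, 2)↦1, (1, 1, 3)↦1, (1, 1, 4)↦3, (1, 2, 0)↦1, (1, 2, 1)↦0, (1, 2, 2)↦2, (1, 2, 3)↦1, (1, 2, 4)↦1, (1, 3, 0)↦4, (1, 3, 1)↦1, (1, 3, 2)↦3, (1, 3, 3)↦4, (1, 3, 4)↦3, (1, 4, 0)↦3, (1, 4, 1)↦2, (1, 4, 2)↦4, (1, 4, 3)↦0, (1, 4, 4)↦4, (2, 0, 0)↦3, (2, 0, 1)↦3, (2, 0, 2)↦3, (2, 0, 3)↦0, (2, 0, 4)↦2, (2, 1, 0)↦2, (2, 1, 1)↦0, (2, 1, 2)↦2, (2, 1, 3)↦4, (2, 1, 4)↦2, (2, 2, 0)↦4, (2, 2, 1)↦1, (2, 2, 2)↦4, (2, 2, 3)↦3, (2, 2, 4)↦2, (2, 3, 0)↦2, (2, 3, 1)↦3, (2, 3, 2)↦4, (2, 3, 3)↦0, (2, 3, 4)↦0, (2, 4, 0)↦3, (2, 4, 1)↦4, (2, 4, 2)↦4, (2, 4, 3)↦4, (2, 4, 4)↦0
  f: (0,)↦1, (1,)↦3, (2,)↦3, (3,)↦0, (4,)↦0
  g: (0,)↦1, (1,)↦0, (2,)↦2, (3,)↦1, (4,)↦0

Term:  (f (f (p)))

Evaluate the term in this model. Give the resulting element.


  p = 2
  (f (p)) = f(2,) = 3
  (f (f (p))) = f(3,) = 0

value = 0


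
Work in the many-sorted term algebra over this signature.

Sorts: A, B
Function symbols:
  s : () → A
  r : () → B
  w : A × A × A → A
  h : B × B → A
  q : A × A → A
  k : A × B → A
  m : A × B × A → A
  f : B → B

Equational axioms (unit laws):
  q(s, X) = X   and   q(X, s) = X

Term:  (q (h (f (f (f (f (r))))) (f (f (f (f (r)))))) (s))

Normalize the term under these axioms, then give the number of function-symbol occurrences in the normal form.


1. (q (h (f (f (f (f (r))))) (f (f (f (f (r)))))) (s))  →  (h (f (f (f (f (r))))) (f (f (f (f (r))))))
normal form: (h (f (f (f (f (r))))) (f (f (f (f (r))))))

size = 11


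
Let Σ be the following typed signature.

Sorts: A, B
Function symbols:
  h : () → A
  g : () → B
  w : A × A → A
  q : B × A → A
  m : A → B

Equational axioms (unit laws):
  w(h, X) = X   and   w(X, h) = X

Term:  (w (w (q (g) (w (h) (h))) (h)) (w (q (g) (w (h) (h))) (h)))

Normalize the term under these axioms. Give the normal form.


1. (w (w (q (g) (w (h) (h))) (h)) (w (q (g) (w (h) (h))) (h)))  →  (w (q (g) (w (h) (h))) (w (q (g) (w (h) (h))) (h)))
2. (w (q (g) (w (h) (h))) (w (q (g) (w (h) (h))) (h)))  →  (w (q (g) (h)) (w (q (g) (w (h) (h))) (h)))
3. (w (q (g) (h)) (w (q (g) (w (h) (h))) (h)))  →  (w (q (g) (h)) (q (g) (w (h) (h))))
4. (w (q (g) (h)) (q (g) (w (h) (h))))  →  (w (q (g) (h)) (q (g) (h)))

normal form = (w (q (g) (h)) (q (g) (h)))


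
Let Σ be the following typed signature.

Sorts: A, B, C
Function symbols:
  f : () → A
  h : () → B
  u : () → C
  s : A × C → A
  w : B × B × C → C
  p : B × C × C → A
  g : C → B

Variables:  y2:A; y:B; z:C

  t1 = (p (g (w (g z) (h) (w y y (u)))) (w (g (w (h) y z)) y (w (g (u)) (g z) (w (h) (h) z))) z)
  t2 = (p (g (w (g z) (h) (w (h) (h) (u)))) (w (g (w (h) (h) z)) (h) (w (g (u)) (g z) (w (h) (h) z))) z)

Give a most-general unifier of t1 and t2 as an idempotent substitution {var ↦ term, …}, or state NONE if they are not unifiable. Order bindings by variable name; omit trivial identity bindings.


{y ↦ (h)}


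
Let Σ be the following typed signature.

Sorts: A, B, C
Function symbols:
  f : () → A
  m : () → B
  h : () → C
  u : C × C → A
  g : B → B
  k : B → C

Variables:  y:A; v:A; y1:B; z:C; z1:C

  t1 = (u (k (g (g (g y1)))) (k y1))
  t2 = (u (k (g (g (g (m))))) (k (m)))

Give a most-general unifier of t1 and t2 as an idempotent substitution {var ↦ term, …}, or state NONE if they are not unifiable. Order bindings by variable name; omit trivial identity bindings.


{y1 ↦ (m)}


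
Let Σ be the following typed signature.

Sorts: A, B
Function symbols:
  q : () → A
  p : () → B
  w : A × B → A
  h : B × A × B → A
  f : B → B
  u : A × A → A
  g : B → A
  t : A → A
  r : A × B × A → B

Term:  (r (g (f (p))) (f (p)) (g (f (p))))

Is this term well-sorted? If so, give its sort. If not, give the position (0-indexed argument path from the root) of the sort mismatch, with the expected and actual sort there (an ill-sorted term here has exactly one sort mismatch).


      (p) : B
    (f (p)) : B
  (g (f (p))) : A
    (p) : B
  (f (p)) : B
      (p) : B
    (f (p)) : B
  (g (f (p))) : A
(r (g (f (p))) (f (p)) (g (f (p)))) : B

well-sorted; sort = B


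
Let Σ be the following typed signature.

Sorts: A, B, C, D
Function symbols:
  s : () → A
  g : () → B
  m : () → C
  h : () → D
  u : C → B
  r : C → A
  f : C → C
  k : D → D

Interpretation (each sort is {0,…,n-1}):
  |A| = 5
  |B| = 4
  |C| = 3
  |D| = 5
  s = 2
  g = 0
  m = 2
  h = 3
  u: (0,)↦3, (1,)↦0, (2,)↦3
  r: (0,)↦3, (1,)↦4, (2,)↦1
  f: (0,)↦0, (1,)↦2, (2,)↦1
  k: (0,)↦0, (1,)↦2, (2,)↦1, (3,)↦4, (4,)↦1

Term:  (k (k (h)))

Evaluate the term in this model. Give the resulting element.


value = 1

  h = 3
  (k (h)) = k(3,) = 4
  (k (k (h))) = k(4,) = 1


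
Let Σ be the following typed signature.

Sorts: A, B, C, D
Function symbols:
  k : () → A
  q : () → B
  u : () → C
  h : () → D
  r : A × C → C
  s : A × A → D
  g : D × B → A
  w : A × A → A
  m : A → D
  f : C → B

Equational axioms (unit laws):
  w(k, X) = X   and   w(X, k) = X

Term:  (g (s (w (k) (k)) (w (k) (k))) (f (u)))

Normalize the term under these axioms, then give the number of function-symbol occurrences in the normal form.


1. (g (s (w (k) (k)) (w (k) (k))) (f (u)))  →  (g (s (k) (w (k) (k))) (f (u)))
2. (g (s (k) (w (k) (k))) (f (u)))  →  (g (s (k) (k)) (f (u)))
normal form: (g (s (k) (k)) (f (u)))

size = 6


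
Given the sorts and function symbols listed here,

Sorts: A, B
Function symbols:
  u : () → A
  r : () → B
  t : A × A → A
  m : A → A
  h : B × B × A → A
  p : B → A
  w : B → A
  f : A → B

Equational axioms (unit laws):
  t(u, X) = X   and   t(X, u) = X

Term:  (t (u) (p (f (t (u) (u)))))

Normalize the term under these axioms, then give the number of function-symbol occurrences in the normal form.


1. (t (u) (p (f (t (u) (u)))))  →  (p (f (t (u) (u))))
2. (p (f (t (u) (u))))  →  (p (f (u)))
normal form: (p (f (u)))

size = 3


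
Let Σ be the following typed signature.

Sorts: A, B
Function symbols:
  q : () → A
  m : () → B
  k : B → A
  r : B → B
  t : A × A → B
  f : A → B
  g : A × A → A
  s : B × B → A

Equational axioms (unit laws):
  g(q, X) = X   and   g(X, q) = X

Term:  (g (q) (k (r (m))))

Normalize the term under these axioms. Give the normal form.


normal form = (k (r (m)))

1. (g (q) (k (r (m))))  →  (k (r (m)))


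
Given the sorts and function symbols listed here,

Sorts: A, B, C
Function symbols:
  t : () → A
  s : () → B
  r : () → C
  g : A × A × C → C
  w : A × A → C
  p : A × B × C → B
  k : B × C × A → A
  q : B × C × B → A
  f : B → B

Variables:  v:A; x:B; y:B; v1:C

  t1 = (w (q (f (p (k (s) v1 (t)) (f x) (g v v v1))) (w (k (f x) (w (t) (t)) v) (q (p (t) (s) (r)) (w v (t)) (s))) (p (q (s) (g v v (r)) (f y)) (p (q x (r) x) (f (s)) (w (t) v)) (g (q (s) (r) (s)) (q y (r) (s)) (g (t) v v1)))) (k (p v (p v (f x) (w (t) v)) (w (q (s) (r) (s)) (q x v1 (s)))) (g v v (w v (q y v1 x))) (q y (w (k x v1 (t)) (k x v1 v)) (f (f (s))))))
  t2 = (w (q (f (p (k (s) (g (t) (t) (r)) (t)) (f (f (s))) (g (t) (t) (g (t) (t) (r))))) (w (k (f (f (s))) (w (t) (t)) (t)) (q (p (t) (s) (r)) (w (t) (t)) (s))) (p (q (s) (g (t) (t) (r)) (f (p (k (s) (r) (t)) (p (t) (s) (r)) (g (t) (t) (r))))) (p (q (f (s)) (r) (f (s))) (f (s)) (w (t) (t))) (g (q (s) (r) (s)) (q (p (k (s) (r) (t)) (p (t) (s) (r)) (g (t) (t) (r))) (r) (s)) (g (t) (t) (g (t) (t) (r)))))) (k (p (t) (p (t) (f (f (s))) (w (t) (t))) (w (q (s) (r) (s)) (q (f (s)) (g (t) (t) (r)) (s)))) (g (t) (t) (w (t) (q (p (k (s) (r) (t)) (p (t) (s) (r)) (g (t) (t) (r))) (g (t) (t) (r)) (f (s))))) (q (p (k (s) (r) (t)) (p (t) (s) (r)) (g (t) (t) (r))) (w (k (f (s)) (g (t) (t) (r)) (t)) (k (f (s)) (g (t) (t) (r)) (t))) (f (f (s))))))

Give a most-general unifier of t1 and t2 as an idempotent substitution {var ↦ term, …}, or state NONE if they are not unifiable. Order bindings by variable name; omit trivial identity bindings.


{v ↦ (t), v1 ↦ (g (t) (t) (r)), x ↦ (f (s)), y ↦ (p (k (s) (r) (t)) (p (t) (s) (r)) (g (t) (t) (r)))}


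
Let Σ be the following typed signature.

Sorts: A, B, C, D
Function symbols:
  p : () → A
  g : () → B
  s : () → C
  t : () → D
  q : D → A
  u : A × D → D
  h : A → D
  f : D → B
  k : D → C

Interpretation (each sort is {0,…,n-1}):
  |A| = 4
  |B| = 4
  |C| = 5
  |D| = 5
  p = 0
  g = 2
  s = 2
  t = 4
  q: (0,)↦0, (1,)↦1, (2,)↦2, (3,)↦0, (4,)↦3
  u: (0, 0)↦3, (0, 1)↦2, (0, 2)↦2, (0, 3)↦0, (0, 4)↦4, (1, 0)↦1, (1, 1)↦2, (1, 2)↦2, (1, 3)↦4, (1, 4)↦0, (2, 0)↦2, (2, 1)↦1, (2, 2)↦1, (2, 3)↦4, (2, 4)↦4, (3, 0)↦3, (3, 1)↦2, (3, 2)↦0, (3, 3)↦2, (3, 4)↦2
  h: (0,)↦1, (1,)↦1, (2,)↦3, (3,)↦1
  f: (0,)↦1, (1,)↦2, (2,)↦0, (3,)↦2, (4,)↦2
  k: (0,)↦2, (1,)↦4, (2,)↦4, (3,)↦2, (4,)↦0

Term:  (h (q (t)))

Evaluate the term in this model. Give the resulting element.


value = 1

  t = 4
  (q (t)) = q(4,) = 3
  (h (q (t))) = h(3,) = 1


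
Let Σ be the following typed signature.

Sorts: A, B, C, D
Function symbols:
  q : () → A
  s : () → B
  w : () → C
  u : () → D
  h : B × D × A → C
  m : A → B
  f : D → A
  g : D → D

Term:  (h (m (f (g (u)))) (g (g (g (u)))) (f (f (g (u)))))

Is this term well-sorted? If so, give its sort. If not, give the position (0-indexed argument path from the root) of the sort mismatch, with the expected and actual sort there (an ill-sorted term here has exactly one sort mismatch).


        (u) : D
      (g (u)) : D
    (f (g (u))) : A
  (m (f (g (u)))) : B
        (u) : D
      (g (u)) : D
    (g (g (u))) : D
  (g (g (g (u)))) : D
        (u) : D
      (g (u)) : D
    (f (g (u))) : A
  (f (f (g (u)))) : ✗ arg 0 at [2, 0] has sort A, expected D

ill-sorted at position [2, 0]: expected D, got A
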